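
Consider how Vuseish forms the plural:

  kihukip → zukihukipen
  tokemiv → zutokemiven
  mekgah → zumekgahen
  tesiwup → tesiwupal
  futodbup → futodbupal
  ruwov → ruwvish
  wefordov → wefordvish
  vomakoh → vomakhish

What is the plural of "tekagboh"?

tekagbhish

"tekagboh" has last vowel 'o'. The stems whose last vowel is 'o' (ruwov → ruwvish, wefordov → wefordvish, vomakoh → vomakhish) delete the last vowel and add -ish.
So tekagboh → tekagbhish.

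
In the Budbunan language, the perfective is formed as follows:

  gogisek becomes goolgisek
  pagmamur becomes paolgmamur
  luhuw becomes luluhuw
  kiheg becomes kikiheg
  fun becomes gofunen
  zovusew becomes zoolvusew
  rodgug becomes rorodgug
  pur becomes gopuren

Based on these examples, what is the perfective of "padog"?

pur and pagmamur both end in -r yet inflect differently (gopuren, paolgmamur), so the final letter is not what conditions the rule; the number of vowels is.
"padog" has 2 vowels. The stems with 2 vowels (rodgug → rorodgug, luhuw → luluhuw, kiheg → kikiheg) repeat the first consonant+vowel as a prefix.
The other patterns: stems with 1 vowel add go- … -en around the stem; stems with 3 vowels insert -ol- after the first vowel.
So padog → papadog.

papadog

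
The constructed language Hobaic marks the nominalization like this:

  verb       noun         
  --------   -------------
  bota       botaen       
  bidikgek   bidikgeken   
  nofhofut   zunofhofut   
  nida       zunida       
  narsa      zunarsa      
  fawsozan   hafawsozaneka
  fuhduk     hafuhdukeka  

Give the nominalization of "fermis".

hafermiseka

bota and nida both end in -a yet inflect differently (botaen, zunida), so the final letter is not what conditions the rule; the first letter is.
"fermis" begins with f-. The stems beginning with f- (fawsozan → hafawsozaneka, fuhduk → hafuhdukeka) add ha- … -eka around the stem.
The other patterns: stems beginning with b- add -en; stems beginning with n- add the prefix zu-.
So fermis → hafermiseka.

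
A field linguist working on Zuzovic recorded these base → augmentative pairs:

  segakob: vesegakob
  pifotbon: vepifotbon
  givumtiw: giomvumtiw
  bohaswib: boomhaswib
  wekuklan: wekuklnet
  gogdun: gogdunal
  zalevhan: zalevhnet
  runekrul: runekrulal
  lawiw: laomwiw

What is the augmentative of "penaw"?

zalevhan and gogdun both end in -n yet inflect differently (zalevhnet, gogdunal), so the final letter is not what conditions the rule; the last vowel is.
"penaw" has last vowel 'a'. The stems whose last vowel is 'a' (zalevhan → zalevhnet, wekuklan → wekuklnet) delete the last vowel and add -et.
The other patterns: stems whose last vowel is 'u' add -al; stems whose last vowel is 'o' add the prefix ve-; stems whose last vowel is 'i' insert -om- after the first vowel.
So penaw → penwet.

penwet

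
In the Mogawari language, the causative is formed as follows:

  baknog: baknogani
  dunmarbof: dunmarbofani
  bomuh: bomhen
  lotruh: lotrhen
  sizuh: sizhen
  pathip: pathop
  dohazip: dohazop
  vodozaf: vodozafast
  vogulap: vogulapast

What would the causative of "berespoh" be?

dunmarbof and vodozaf both end in -f yet inflect differently (dunmarbofani, vodozafast), so the final letter is not what conditions the rule; the last vowel is.
"berespoh" has last vowel 'o'. The stems whose last vowel is 'o' (baknog → baknogani, dunmarbof → dunmarbofani) add -ani.
The other patterns: stems whose last vowel is 'u' delete the last vowel and add -en; stems whose last vowel is 'i' change the last vowel to 'o'; stems whose last vowel is 'a' add -ast.
So berespoh → berespohani.

berespohani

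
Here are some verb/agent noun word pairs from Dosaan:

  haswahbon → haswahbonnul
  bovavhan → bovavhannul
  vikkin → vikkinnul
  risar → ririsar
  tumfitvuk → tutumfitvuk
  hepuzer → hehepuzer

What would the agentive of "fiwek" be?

fifiwek

bovavhan and risar both have last vowel 'a' yet inflect differently (bovavhannul, ririsar), so the last vowel is not what conditions the rule; the final letter is.
"fiwek" ends in -k. The one such stem in the data (tumfitvuk → tutumfitvuk) repeats the first consonant+vowel as a prefix (as do risar, hepuzer), so the same rule applies.
So fiwek → fifiwek.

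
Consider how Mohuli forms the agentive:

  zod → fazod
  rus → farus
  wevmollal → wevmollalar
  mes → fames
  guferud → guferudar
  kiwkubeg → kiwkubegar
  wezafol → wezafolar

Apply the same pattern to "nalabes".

"nalabes" has 3 vowels. The stems with 3 vowels (guferud → guferudar, kiwkubeg → kiwkubegar, wezafol → wezafolar) add -ar.
So nalabes → nalabesar.

nalabesar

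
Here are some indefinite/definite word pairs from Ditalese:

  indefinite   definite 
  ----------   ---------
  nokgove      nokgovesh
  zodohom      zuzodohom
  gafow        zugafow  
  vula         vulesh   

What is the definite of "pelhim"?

nokgove and zodohom both have 3 vowels yet inflect differently (nokgovesh, zuzodohom), so the number of vowels is not what conditions the rule; whether the stem ends in a vowel or a consonant is.
"pelhim" ends in a consonant. The stems ending in a consonant (zodohom → zuzodohom, gafow → zugafow) add the prefix zu-.
So pelhim → zupelhim.

zupelhim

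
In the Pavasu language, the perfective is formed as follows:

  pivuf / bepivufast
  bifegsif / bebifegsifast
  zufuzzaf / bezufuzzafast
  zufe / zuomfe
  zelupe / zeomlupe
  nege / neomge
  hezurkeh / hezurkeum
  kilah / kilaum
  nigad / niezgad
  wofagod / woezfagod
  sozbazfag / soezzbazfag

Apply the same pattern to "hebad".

heezbad

"hebad" ends in -d. The stems ending in -d (nigad → niezgad, wofagod → woezfagod) insert -ez- after the first vowel.
So hebad → heezbad.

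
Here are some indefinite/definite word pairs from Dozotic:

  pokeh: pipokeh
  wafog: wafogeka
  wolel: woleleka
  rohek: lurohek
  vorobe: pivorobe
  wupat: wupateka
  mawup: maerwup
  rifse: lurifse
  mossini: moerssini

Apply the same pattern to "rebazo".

rifse and vorobe both end in -e yet inflect differently (lurifse, pivorobe), so the final letter is not what conditions the rule; the first letter is.
"rebazo" begins with r-. The stems beginning with r- (rohek → lurohek, rifse → lurifse) add the prefix lu-.
The other patterns: stems beginning with w- add -eka; stems beginning with m- insert -er- after the first vowel; stems beginning with p- or v- add the prefix pi-.
So rebazo → lurebazo.

lurebazo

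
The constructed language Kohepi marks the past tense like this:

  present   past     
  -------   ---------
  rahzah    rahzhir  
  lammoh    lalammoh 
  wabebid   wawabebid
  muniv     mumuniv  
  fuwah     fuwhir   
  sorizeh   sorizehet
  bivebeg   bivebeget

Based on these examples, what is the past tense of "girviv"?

rahzah and sorizeh both end in -h yet inflect differently (rahzhir, sorizehet), so the final letter is not what conditions the rule; the last vowel is.
"girviv" has last vowel 'i'. The stems whose last vowel is 'i' (muniv → mumuniv, wabebid → wawabebid) repeat the first consonant+vowel as a prefix.
So girviv → gigirviv.

gigirviv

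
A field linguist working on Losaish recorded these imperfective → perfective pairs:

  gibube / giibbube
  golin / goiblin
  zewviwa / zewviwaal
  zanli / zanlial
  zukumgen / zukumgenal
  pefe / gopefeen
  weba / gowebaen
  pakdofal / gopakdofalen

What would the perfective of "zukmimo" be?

golin and zukumgen both end in -n yet inflect differently (goiblin, zukumgenal), so the final letter is not what conditions the rule; the first letter is.
"zukmimo" begins with z-. The stems beginning with z- (zewviwa → zewviwaal, zanli → zanlial, zukumgen → zukumgenal) add -al.
The other patterns: stems beginning with g- insert -ib- after the first vowel; stems beginning with p- or w- add go- … -en around the stem.
So zukmimo → zukmimoal.

zukmimoal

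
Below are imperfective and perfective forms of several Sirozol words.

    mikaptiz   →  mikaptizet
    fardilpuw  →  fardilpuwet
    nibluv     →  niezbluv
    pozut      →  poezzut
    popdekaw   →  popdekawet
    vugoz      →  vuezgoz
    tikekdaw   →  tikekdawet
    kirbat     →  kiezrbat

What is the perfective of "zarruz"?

"zarruz" has 2 vowels. The stems with 2 vowels (vugoz → vuezgoz, kirbat → kiezrbat, pozut → poezzut) insert -ez- after the first vowel.
So zarruz → zaezrruz.

zaezrruz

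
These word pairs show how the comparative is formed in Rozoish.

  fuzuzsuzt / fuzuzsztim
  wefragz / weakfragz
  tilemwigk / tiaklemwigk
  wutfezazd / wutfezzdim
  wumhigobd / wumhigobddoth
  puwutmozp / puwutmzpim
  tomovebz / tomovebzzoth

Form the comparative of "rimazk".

wutfezazd and wumhigobd both end in -d yet inflect differently (wutfezzdim, wumhigobddoth), so the final letter is not what conditions the rule; the second-to-last letter is.
"rimazk" has second-to-last letter 'z'. The stems whose second-to-last letter is 'z' (puwutmozp → puwutmzpim, wutfezazd → wutfezzdim, fuzuzsuzt → fuzuzsztim) delete the last vowel and add -im.
The other patterns: stems whose second-to-last letter is 'g' insert -ak- after the first vowel; stems whose second-to-last letter is 'b' double the final consonant and add -oth.
So rimazk → rimzkim.

rimzkim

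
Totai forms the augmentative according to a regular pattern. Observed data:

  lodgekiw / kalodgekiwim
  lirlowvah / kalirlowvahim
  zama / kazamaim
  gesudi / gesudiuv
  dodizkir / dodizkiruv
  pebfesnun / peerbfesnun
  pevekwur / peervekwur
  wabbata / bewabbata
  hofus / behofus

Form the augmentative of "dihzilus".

dihzilusuv

dodizkir and pevekwur both end in -r yet inflect differently (dodizkiruv, peervekwur), so the final letter is not what conditions the rule; the first letter is.
"dihzilus" begins with d-. The one such stem in the data (dodizkir → dodizkiruv) adds -uv, so the same rule applies.
The other patterns: stems beginning with l- or z- add ka- … -im around the stem; stems beginning with p- insert -er- after the first vowel; stems beginning with h- or w- add the prefix be-.
So dihzilus → dihzilusuv.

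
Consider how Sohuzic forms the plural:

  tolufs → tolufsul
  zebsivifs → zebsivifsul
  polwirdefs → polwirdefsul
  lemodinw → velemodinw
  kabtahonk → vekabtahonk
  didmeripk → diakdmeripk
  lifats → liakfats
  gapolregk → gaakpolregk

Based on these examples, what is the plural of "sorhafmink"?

kabtahonk and didmeripk both end in -k yet inflect differently (vekabtahonk, diakdmeripk), so the final letter is not what conditions the rule; the second-to-last letter is.
"sorhafmink" has second-to-last letter 'n'. The stems whose second-to-last letter is 'n' (lemodinw → velemodinw, kabtahonk → vekabtahonk) add the prefix ve-.
So sorhafmink → vesorhafmink.

vesorhafmink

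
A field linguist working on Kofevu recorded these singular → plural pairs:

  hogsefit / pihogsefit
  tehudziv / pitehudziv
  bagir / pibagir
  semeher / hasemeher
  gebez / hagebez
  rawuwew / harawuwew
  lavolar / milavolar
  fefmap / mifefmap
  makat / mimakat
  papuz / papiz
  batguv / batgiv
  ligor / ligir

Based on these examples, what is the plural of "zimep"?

hazimep

bagir and semeher both end in -r yet inflect differently (pibagir, hasemeher), so the final letter is not what conditions the rule; the last vowel is.
"zimep" has last vowel 'e'. The stems whose last vowel is 'e' (semeher → hasemeher, gebez → hagebez, rawuwew → harawuwew) add the prefix ha-.
So zimep → hazimep.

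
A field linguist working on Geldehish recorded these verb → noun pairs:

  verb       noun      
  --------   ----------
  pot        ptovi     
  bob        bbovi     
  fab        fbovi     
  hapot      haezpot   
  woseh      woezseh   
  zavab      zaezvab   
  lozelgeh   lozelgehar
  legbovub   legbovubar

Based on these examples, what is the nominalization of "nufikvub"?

nufikvubar

"nufikvub" has 3 vowels. The stems with 3 vowels (lozelgeh → lozelgehar, legbovub → legbovubar) add -ar.
The other patterns: stems with 1 vowel delete the last vowel and add -ovi; stems with 2 vowels insert -ez- after the first vowel.
So nufikvub → nufikvubar.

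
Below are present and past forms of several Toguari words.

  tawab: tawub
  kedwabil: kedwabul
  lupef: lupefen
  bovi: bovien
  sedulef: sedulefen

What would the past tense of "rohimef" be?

rohimefen

kedwabil and bovi both have last vowel 'i' yet inflect differently (kedwabul, bovien), so the last vowel is not what conditions the rule; the final letter is.
"rohimef" ends in -f. The stems ending in -f (lupef → lupefen, sedulef → sedulefen) add -en.
So rohimef → rohimefen.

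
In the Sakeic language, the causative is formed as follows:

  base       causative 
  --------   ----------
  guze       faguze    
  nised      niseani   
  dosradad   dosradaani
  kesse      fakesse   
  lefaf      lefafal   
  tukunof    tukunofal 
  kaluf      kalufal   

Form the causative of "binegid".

guze and nised both have last vowel 'e' yet inflect differently (faguze, niseani), so the last vowel is not what conditions the rule; the final letter is.
"binegid" ends in -d. The stems ending in -d (dosradad → dosradaani, nised → niseani) drop the final letter and add -ani.
The other patterns: stems ending in -e add the prefix fa-; stems ending in -f add -al.
So binegid → binegiani.

binegiani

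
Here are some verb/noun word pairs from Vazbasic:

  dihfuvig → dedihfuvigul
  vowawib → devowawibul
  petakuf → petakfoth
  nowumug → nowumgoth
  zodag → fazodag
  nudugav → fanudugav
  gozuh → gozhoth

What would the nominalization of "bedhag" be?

fabedhag

dihfuvig and nowumug both end in -g yet inflect differently (dedihfuvigul, nowumgoth), so the final letter is not what conditions the rule; the last vowel is.
"bedhag" has last vowel 'a'. The stems whose last vowel is 'a' (nudugav → fanudugav, zodag → fazodag) add the prefix fa-.
The other patterns: stems whose last vowel is 'i' add de- … -ul around the stem; stems whose last vowel is 'u' delete the last vowel and add -oth.
So bedhag → fabedhag.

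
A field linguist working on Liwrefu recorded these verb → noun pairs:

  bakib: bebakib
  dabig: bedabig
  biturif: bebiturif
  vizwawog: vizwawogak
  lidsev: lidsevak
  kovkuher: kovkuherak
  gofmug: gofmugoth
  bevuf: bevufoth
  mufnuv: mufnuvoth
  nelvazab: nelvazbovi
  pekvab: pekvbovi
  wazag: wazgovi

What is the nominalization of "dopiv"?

bedopiv

"dopiv" has last vowel 'i'. The stems whose last vowel is 'i' (bakib → bebakib, dabig → bedabig, biturif → bebiturif) add the prefix be-.
So dopiv → bedopiv.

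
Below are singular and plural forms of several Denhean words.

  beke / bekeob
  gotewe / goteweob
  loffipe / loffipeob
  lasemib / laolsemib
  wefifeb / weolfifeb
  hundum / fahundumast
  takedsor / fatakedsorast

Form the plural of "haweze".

"haweze" ends in -e. The stems ending in -e (beke → bekeob, gotewe → goteweob, loffipe → loffipeob) add -ob.
The other patterns: stems ending in -b insert -ol- after the first vowel; stems ending in -m or -r add fa- … -ast around the stem.
So haweze → hawezeob.

hawezeob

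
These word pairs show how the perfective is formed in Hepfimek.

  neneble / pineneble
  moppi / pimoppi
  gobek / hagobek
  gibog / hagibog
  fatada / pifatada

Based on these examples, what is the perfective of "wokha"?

piwokha

gobek and neneble both have last vowel 'e' yet inflect differently (hagobek, pineneble), so the last vowel is not what conditions the rule; whether the stem ends in a vowel or a consonant is.
"wokha" ends in a vowel. The stems ending in a vowel (neneble → pineneble, moppi → pimoppi, fatada → pifatada) add the prefix pi-.
The other pattern: stems ending in a consonant add the prefix ha-.
So wokha → piwokha.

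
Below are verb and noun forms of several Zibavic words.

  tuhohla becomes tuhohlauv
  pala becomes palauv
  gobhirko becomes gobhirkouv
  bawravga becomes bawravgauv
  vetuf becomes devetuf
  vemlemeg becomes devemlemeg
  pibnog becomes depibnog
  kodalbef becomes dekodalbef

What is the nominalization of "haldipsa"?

haldipsauv

gobhirko and pibnog both have last vowel 'o' yet inflect differently (gobhirkouv, depibnog), so the last vowel is not what conditions the rule; whether the stem ends in a vowel or a consonant is.
"haldipsa" ends in a vowel. The stems ending in a vowel (tuhohla → tuhohlauv, pala → palauv, gobhirko → gobhirkouv) add -uv.
So haldipsa → haldipsauv.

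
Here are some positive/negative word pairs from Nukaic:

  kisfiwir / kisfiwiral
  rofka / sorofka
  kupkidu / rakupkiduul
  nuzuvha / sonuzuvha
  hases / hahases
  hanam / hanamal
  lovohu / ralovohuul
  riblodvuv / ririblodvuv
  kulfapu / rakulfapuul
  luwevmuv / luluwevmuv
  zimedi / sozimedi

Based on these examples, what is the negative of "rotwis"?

luwevmuv and kupkidu both have last vowel 'u' yet inflect differently (luluwevmuv, rakupkiduul), so the last vowel is not what conditions the rule; the final letter is.
"rotwis" ends in -s. The one such stem in the data (hases → hahases) repeats the first consonant+vowel as a prefix (as do luwevmuv, riblodvuv), so the same rule applies.
The other patterns: stems ending in -u add ra- … -ul around the stem; stems ending in -m or -r add -al; stems ending in -a or -i add the prefix so-.
So rotwis → rorotwis.

rorotwis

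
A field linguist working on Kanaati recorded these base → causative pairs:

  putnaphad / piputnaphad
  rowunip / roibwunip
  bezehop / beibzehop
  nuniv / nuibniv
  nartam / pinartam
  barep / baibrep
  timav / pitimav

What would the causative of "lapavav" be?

pilapavav

"lapavav" has last vowel 'a'. The stems whose last vowel is 'a' (timav → pitimav, putnaphad → piputnaphad, nartam → pinartam) add the prefix pi-.
The other pattern: stems whose last vowel is 'e', 'i' or 'o' insert -ib- after the first vowel.
So lapavav → pilapavav.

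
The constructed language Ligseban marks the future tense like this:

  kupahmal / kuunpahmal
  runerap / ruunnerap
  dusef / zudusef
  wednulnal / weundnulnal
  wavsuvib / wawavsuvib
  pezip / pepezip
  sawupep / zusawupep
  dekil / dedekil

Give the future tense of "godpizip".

pezip and sawupep both end in -p yet inflect differently (pepezip, zusawupep), so the final letter is not what conditions the rule; the last vowel is.
"godpizip" has last vowel 'i'. The stems whose last vowel is 'i' (wavsuvib → wawavsuvib, pezip → pepezip, dekil → dedekil) repeat the first consonant+vowel as a prefix.
So godpizip → gogodpizip.

gogodpizip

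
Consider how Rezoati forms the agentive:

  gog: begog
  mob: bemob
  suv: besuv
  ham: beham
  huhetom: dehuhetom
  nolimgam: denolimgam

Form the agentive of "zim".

bezim

"zim" has 1 vowel. The stems with 1 vowel (gog → begog, mob → bemob, suv → besuv) add the prefix be-.
The other pattern: stems with 3 vowels add the prefix de-.
So zim → bezim.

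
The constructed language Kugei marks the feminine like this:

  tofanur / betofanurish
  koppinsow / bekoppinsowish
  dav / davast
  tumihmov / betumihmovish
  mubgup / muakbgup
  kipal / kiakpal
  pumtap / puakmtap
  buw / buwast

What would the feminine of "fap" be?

fapast

buw and koppinsow both end in -w yet inflect differently (buwast, bekoppinsowish), so the final letter is not what conditions the rule; the number of vowels is.
"fap" has 1 vowel. The stems with 1 vowel (dav → davast, buw → buwast) add -ast.
The other patterns: stems with 2 vowels insert -ak- after the first vowel; stems with 3 vowels add be- … -ish around the stem.
So fap → fapast.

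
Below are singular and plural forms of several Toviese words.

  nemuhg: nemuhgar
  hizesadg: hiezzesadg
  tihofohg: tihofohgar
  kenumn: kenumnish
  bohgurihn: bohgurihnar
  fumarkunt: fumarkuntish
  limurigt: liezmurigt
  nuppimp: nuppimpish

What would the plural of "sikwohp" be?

sikwohpar

kenumn and bohgurihn both end in -n yet inflect differently (kenumnish, bohgurihnar), so the final letter is not what conditions the rule; the second-to-last letter is.
"sikwohp" has second-to-last letter 'h'. The stems whose second-to-last letter is 'h' (tihofohg → tihofohgar, bohgurihn → bohgurihnar, nemuhg → nemuhgar) add -ar.
So sikwohp → sikwohpar.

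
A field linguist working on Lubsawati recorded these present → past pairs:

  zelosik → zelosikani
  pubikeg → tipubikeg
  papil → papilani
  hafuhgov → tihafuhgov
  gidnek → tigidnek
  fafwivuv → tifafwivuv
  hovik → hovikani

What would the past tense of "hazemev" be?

tihazemev

hovik and gidnek both end in -k yet inflect differently (hovikani, tigidnek), so the final letter is not what conditions the rule; the last vowel is.
"hazemev" has last vowel 'e'. The stems whose last vowel is 'e' (pubikeg → tipubikeg, gidnek → tigidnek) add the prefix ti-.
So hazemev → tihazemev.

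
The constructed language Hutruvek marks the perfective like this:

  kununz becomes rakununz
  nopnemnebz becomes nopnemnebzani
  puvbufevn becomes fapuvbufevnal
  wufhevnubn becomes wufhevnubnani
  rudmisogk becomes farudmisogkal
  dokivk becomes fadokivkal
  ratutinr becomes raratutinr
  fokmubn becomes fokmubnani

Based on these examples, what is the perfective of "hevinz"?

kununz and nopnemnebz both end in -z yet inflect differently (rakununz, nopnemnebzani), so the final letter is not what conditions the rule; the second-to-last letter is.
"hevinz" has second-to-last letter 'n'. The stems whose second-to-last letter is 'n' (ratutinr → raratutinr, kununz → rakununz) add the prefix ra-.
The other patterns: stems whose second-to-last letter is 'b' add -ani; stems whose second-to-last letter is 'g' or 'v' add fa- … -al around the stem.
So hevinz → rahevinz.

rahevinz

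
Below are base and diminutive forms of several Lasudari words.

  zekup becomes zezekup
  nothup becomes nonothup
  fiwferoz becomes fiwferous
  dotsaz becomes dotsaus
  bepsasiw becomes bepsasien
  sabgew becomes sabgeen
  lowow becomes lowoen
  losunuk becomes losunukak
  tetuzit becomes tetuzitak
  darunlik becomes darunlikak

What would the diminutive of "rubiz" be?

rubius

fiwferoz and lowow both have last vowel 'o' yet inflect differently (fiwferous, lowoen), so the last vowel is not what conditions the rule; the final letter is.
"rubiz" ends in -z. The stems ending in -z (fiwferoz → fiwferous, dotsaz → dotsaus) drop the final letter and add -us.
The other patterns: stems ending in -p repeat the first consonant+vowel as a prefix; stems ending in -w drop the final letter and add -en; stems ending in -k or -t add -ak.
So rubiz → rubius.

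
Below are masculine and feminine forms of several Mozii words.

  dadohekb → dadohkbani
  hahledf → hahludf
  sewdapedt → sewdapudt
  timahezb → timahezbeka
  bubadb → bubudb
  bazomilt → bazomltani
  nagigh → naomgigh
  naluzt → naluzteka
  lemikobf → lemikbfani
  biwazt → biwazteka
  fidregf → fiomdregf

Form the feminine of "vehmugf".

naluzt and sewdapedt both end in -t yet inflect differently (naluzteka, sewdapudt), so the final letter is not what conditions the rule; the second-to-last letter is.
"vehmugf" has second-to-last letter 'g'. The stems whose second-to-last letter is 'g' (fidregf → fiomdregf, nagigh → naomgigh) insert -om- after the first vowel.
So vehmugf → veomhmugf.

veomhmugf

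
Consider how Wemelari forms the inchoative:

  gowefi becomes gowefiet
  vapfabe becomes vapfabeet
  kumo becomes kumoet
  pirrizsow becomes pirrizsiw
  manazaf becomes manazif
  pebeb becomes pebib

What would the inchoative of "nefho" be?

nefhoet

"nefho" ends in a vowel. The stems ending in a vowel (gowefi → gowefiet, vapfabe → vapfabeet, kumo → kumoet) add -et.
The other pattern: stems ending in a consonant change the last vowel to 'i'.
So nefho → nefhoet.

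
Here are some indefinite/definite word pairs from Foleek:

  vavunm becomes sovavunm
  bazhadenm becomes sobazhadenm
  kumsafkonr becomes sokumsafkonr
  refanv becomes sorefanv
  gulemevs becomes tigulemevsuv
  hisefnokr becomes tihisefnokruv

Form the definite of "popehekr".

kumsafkonr and hisefnokr both end in -r yet inflect differently (sokumsafkonr, tihisefnokruv), so the final letter is not what conditions the rule; the second-to-last letter is.
"popehekr" has second-to-last letter 'k'. The one such stem in the data (hisefnokr → tihisefnokruv) adds ti- … -uv around the stem, so the same rule applies.
The other pattern: stems whose second-to-last letter is 'n' add the prefix so-.
So popehekr → tipopehekruv.

tipopehekruv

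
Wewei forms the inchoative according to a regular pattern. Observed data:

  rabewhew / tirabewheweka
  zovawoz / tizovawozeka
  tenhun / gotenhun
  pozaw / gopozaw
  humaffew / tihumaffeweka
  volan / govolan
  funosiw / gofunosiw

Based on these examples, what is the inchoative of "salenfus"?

gosalenfus

"salenfus" has last vowel 'u'. The one such stem in the data (tenhun → gotenhun) adds the prefix go-, so the same rule applies.
So salenfus → gosalenfus.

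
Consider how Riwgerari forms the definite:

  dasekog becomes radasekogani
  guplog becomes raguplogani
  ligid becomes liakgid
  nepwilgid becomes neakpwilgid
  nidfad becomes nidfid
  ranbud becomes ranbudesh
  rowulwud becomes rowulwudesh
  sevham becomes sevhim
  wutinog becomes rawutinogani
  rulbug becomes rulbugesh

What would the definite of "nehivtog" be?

rulbug and dasekog both end in -g yet inflect differently (rulbugesh, radasekogani), so the final letter is not what conditions the rule; the last vowel is.
"nehivtog" has last vowel 'o'. The stems whose last vowel is 'o' (dasekog → radasekogani, guplog → raguplogani, wutinog → rawutinogani) add ra- … -ani around the stem.
The other patterns: stems whose last vowel is 'u' add -esh; stems whose last vowel is 'a' change the last vowel to 'i'; stems whose last vowel is 'i' insert -ak- after the first vowel.
So nehivtog → ranehivtogani.

ranehivtogani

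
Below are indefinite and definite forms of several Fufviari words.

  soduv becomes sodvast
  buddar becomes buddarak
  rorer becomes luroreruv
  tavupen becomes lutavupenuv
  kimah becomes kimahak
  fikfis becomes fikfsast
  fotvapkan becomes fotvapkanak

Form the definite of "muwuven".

"muwuven" has last vowel 'e'. The stems whose last vowel is 'e' (tavupen → lutavupenuv, rorer → luroreruv) add lu- … -uv around the stem.
So muwuven → lumuwuvenuv.

lumuwuvenuv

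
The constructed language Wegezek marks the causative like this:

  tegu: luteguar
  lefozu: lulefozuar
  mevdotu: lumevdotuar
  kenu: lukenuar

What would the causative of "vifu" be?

luvifuar

Every pair shown (tegu → luteguar, lefozu → lulefozuar, mevdotu → lumevdotuar, …) follows the same rule: add lu- … -ar around the stem.
So vifu → luvifuar.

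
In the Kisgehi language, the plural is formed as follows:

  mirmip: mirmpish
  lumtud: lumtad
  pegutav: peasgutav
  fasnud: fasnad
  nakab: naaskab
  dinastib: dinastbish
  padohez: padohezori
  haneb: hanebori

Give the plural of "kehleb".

kehlebori

haneb and dinastib both end in -b yet inflect differently (hanebori, dinastbish), so the final letter is not what conditions the rule; the last vowel is.
"kehleb" has last vowel 'e'. The stems whose last vowel is 'e' (haneb → hanebori, padohez → padohezori) add -ori.
The other patterns: stems whose last vowel is 'u' change the last vowel to 'a'; stems whose last vowel is 'i' delete the last vowel and add -ish; stems whose last vowel is 'a' insert -as- after the first vowel.
So kehleb → kehlebori.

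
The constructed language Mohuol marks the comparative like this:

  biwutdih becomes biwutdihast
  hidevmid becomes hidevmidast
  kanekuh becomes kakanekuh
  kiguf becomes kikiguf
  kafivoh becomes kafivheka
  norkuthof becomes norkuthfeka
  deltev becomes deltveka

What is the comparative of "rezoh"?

"rezoh" has last vowel 'o'. The stems whose last vowel is 'o' (kafivoh → kafivheka, norkuthof → norkuthfeka) delete the last vowel and add -eka.
So rezoh → rezheka.

rezheka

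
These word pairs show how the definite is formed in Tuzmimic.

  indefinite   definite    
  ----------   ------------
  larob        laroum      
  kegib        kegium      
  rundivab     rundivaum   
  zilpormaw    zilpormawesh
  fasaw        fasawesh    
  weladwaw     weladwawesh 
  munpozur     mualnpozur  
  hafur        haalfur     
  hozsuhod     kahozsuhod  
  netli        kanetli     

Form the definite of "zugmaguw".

zugmaguwesh

rundivab and zilpormaw both have last vowel 'a' yet inflect differently (rundivaum, zilpormawesh), so the last vowel is not what conditions the rule; the final letter is.
"zugmaguw" ends in -w. The stems ending in -w (zilpormaw → zilpormawesh, fasaw → fasawesh, weladwaw → weladwawesh) add -esh.
So zugmaguw → zugmaguwesh.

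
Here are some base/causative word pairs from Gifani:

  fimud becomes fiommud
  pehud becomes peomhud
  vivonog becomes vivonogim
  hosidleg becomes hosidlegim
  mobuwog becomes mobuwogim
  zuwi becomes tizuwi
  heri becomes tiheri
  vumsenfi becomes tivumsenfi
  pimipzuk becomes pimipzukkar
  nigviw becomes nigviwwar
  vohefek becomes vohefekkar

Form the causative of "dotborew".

fimud and pimipzuk both have last vowel 'u' yet inflect differently (fiommud, pimipzukkar), so the last vowel is not what conditions the rule; the final letter is.
"dotborew" ends in -w. The one such stem in the data (nigviw → nigviwwar) doubles the final consonant and adds -ar (as do pimipzuk, vohefek), so the same rule applies.
The other patterns: stems ending in -d insert -om- after the first vowel; stems ending in -g add -im; stems ending in -i add the prefix ti-.
So dotborew → dotborewwar.

dotborewwar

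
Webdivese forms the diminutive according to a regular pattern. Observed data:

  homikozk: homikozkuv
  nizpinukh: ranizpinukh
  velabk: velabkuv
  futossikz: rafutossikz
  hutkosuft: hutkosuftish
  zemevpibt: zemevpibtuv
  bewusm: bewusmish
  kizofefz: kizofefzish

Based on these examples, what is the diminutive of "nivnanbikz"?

kizofefz and futossikz both end in -z yet inflect differently (kizofefzish, rafutossikz), so the final letter is not what conditions the rule; the second-to-last letter is.
"nivnanbikz" has second-to-last letter 'k'. The stems whose second-to-last letter is 'k' (futossikz → rafutossikz, nizpinukh → ranizpinukh) add the prefix ra-.
The other patterns: stems whose second-to-last letter is 'f' or 's' add -ish; stems whose second-to-last letter is 'b' or 'z' add -uv.
So nivnanbikz → ranivnanbikz.

ranivnanbikz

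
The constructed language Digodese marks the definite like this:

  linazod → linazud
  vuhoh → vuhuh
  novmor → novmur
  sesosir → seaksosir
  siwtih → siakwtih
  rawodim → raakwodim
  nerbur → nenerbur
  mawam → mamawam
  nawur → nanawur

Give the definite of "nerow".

novmor and sesosir both end in -r yet inflect differently (novmur, seaksosir), so the final letter is not what conditions the rule; the last vowel is.
"nerow" has last vowel 'o'. The stems whose last vowel is 'o' (linazod → linazud, vuhoh → vuhuh, novmor → novmur) change the last vowel to 'u'.
So nerow → neruw.

neruw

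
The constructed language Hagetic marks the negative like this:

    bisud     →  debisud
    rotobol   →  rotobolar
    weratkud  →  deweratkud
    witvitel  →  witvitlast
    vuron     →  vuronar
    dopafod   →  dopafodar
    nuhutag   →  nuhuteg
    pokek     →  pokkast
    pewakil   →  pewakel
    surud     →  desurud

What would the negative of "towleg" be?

towlgast

"towleg" has last vowel 'e'. The stems whose last vowel is 'e' (witvitel → witvitlast, pokek → pokkast) delete the last vowel and add -ast.
So towleg → towlgast.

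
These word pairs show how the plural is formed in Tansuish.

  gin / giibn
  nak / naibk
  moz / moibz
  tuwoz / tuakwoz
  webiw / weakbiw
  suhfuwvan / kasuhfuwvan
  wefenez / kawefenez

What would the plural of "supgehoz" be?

moz and tuwoz both end in -z yet inflect differently (moibz, tuakwoz), so the final letter is not what conditions the rule; the number of vowels is.
"supgehoz" has 3 vowels. The stems with 3 vowels (suhfuwvan → kasuhfuwvan, wefenez → kawefenez) add the prefix ka-.
The other patterns: stems with 1 vowel insert -ib- after the first vowel; stems with 2 vowels insert -ak- after the first vowel.
So supgehoz → kasupgehoz.

kasupgehoz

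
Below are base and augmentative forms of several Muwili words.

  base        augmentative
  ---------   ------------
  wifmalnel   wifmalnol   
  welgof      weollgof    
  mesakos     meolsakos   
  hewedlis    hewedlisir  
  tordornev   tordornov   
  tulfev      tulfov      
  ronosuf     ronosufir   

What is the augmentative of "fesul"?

"fesul" has last vowel 'u'. The one such stem in the data (ronosuf → ronosufir) adds -ir, so the same rule applies.
The other patterns: stems whose last vowel is 'o' insert -ol- after the first vowel; stems whose last vowel is 'e' change the last vowel to 'o'.
So fesul → fesulir.

fesulir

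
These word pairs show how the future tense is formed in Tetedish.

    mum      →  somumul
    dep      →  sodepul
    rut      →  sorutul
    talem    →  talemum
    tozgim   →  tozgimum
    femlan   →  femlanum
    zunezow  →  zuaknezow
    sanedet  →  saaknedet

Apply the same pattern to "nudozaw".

nuakdozaw

mum and talem both end in -m yet inflect differently (somumul, talemum), so the final letter is not what conditions the rule; the number of vowels is.
"nudozaw" has 3 vowels. The stems with 3 vowels (zunezow → zuaknezow, sanedet → saaknedet) insert -ak- after the first vowel.
The other patterns: stems with 1 vowel add so- … -ul around the stem; stems with 2 vowels add -um.
So nudozaw → nuakdozaw.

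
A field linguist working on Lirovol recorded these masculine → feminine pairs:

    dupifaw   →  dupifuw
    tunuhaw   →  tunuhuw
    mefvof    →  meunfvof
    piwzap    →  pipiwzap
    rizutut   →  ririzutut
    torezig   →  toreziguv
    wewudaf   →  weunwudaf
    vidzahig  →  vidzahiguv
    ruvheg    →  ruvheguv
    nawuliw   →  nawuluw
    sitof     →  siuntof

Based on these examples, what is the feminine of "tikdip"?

"tikdip" ends in -p. The one such stem in the data (piwzap → pipiwzap) repeats the first consonant+vowel as a prefix (as does rizutut), so the same rule applies.
So tikdip → titikdip.

titikdip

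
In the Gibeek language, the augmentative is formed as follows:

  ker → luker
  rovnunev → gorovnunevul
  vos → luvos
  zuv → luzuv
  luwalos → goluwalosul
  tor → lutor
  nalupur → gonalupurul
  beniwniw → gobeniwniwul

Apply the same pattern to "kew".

lukew

zuv and rovnunev both end in -v yet inflect differently (luzuv, gorovnunevul), so the final letter is not what conditions the rule; the number of vowels is.
"kew" has 1 vowel. The stems with 1 vowel (zuv → luzuv, vos → luvos, tor → lutor) add the prefix lu-.
So kew → lukew.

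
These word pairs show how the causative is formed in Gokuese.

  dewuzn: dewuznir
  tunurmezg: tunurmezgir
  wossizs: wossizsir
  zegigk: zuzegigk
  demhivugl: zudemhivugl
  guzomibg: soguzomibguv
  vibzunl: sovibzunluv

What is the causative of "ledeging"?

"ledeging" has second-to-last letter 'n'. The one such stem in the data (vibzunl → sovibzunluv) adds so- … -uv around the stem, so the same rule applies.
So ledeging → soledeginguv.

soledeginguv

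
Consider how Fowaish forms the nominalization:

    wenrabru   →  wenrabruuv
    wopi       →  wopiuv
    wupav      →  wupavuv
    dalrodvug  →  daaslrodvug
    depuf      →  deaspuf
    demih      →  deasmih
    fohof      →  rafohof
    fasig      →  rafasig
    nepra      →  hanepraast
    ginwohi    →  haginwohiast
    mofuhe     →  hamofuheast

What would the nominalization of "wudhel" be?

wudheluv

depuf and fohof both end in -f yet inflect differently (deaspuf, rafohof), so the final letter is not what conditions the rule; the first letter is.
"wudhel" begins with w-. The stems beginning with w- (wenrabru → wenrabruuv, wopi → wopiuv, wupav → wupavuv) add -uv.
So wudhel → wudheluv.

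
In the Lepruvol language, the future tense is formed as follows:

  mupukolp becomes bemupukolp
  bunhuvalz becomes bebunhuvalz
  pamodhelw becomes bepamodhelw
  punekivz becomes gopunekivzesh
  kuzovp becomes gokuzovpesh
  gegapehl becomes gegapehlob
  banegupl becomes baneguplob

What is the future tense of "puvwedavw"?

gopuvwedavwesh

bunhuvalz and punekivz both end in -z yet inflect differently (bebunhuvalz, gopunekivzesh), so the final letter is not what conditions the rule; the second-to-last letter is.
"puvwedavw" has second-to-last letter 'v'. The stems whose second-to-last letter is 'v' (punekivz → gopunekivzesh, kuzovp → gokuzovpesh) add go- … -esh around the stem.
The other patterns: stems whose second-to-last letter is 'l' add the prefix be-; stems whose second-to-last letter is 'h' or 'p' add -ob.
So puvwedavw → gopuvwedavwesh.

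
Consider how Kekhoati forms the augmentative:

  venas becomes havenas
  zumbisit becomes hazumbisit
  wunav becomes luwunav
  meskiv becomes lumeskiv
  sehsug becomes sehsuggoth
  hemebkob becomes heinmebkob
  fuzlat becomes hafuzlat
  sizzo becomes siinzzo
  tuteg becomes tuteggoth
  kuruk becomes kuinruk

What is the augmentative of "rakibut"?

meskiv and zumbisit both have last vowel 'i' yet inflect differently (lumeskiv, hazumbisit), so the last vowel is not what conditions the rule; the final letter is.
"rakibut" ends in -t. The stems ending in -t (zumbisit → hazumbisit, fuzlat → hafuzlat) add the prefix ha-.
So rakibut → harakibut.

harakibut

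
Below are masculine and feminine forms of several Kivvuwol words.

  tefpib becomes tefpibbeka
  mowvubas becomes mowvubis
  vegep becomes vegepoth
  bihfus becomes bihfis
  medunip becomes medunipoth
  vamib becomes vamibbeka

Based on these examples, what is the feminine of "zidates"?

zidatis

"zidates" ends in -s. The stems ending in -s (bihfus → bihfis, mowvubas → mowvubis) change the last vowel to 'i'.
The other patterns: stems ending in -b double the final consonant and add -eka; stems ending in -p add -oth.
So zidates → zidatis.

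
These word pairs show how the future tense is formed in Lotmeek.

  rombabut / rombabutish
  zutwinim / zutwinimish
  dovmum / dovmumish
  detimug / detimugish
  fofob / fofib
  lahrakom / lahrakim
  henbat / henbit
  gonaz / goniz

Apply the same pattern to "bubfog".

"bubfog" has last vowel 'o'. The stems whose last vowel is 'o' (fofob → fofib, lahrakom → lahrakim) change the last vowel to 'i'.
The other pattern: stems whose last vowel is 'i' or 'u' add -ish.
So bubfog → bubfig.

bubfig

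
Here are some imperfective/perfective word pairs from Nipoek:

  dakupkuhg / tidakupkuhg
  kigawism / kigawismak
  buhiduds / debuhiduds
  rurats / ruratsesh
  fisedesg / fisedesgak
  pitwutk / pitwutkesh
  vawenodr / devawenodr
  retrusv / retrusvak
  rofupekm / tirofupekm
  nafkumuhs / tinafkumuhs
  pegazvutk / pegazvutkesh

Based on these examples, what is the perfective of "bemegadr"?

debemegadr

"bemegadr" has second-to-last letter 'd'. The stems whose second-to-last letter is 'd' (buhiduds → debuhiduds, vawenodr → devawenodr) add the prefix de-.
The other patterns: stems whose second-to-last letter is 's' add -ak; stems whose second-to-last letter is 't' add -esh; stems whose second-to-last letter is 'h' or 'k' add the prefix ti-.
So bemegadr → debemegadr.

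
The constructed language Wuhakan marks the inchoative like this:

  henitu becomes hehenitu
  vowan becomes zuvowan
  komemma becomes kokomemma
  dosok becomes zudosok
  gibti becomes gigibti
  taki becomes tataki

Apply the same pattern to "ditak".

zuditak

vowan and komemma both have last vowel 'a' yet inflect differently (zuvowan, kokomemma), so the last vowel is not what conditions the rule; whether the stem ends in a vowel or a consonant is.
"ditak" ends in a consonant. The stems ending in a consonant (dosok → zudosok, vowan → zuvowan) add the prefix zu-.
The other pattern: stems ending in a vowel repeat the first consonant+vowel as a prefix.
So ditak → zuditak.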